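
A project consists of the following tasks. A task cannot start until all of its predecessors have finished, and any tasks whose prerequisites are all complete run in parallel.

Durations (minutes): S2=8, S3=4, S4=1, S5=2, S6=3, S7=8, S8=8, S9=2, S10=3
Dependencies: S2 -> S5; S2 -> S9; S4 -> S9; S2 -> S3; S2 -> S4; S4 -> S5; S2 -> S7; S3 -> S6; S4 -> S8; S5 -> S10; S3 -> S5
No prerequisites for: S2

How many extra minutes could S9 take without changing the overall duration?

6

Critical path: S2→S3→S5→S10 = 8+4+2+3 = 17, so the finish is 17 minutes.
The longest chain containing S9 totals 11 minutes.
Slack of S9 = 15 − 9 = 6 minutes.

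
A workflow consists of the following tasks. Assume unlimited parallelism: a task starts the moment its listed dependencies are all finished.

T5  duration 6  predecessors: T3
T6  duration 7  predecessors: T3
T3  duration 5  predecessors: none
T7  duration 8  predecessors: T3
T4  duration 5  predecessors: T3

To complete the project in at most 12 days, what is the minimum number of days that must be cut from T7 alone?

1

Current finish: 13 days; target: 12.
T7 is on every critical path, so each day cut from T7 cuts the finish by one (this holds down to a finish of 12).
Need 13 − 12 = 1 day off T7 → T7 becomes 7 days, finish becomes 12.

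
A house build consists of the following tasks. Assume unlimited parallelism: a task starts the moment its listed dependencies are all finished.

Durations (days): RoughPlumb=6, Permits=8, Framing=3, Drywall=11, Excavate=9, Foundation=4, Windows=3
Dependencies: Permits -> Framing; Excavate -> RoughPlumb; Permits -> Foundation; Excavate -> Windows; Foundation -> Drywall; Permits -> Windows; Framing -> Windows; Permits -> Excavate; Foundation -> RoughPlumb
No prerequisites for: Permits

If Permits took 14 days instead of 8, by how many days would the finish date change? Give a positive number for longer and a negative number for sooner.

Baseline: Permits→Excavate→RoughPlumb = 8+9+6 = 23 → 23 days.
Permits is on the critical path; changing it to 14 makes that path 29 days.
No other chain overtakes it, so the finish is 29 days.
Change in finish: 29 − 23 = +6 days.

6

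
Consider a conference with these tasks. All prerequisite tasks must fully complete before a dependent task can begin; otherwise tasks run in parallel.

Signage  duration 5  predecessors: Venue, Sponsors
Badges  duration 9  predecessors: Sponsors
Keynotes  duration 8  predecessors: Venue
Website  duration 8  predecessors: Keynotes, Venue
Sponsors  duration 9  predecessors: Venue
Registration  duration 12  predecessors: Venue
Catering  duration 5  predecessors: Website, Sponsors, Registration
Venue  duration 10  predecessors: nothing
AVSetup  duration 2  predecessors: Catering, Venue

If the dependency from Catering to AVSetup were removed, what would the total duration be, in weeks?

Original critical path: Venue→Keynotes→Website→Catering→AVSetup = 10+8+8+5+2 = 33 ⇒ 33 weeks.
Without Catering→AVSetup, AVSetup's earliest start moves from 31 to 10.
After: Venue→Keynotes→Website→Catering = 10+8+8+5 = 31 → 31 weeks.

31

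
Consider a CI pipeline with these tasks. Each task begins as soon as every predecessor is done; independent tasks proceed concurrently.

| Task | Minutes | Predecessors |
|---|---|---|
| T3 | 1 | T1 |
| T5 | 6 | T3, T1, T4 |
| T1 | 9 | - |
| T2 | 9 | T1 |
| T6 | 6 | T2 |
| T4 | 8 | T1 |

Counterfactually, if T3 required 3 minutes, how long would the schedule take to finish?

The binding path is T1→T2→T6 = 9+9+6 = 24; finish at 24 minutes.
T3 has 8 minutes of float (longest path through it is 16).
The critical path is still T1→T2→T6; finish is now 24 minutes.

24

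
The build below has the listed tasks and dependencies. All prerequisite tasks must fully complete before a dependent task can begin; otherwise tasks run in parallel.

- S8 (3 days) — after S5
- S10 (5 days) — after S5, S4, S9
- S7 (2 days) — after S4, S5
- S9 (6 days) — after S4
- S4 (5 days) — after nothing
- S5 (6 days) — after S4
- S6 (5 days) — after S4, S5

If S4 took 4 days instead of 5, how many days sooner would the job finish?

1

As given, the longest chain is S4→S5→S6 = 5+6+5 = 16, so the finish is 16 days.
S4 lies on that path, so at 4 days the path becomes 15 days.
No other chain overtakes it, so the finish is 15 days.
Change in finish: 15 − 16 = -1 days.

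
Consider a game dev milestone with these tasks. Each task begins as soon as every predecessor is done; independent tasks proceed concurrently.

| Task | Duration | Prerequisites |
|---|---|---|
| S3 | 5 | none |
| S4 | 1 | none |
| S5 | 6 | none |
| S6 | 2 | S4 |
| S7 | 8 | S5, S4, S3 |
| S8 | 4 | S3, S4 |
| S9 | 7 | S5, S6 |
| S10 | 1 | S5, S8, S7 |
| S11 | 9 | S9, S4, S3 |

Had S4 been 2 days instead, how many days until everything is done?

The binding path is S5→S9→S11 = 6+7+9 = 22; finish at 22 days.
S4 is off the critical path — its longest chain is 19 days, giving 3 of slack.
That remains the longest chain; total 22 days.

22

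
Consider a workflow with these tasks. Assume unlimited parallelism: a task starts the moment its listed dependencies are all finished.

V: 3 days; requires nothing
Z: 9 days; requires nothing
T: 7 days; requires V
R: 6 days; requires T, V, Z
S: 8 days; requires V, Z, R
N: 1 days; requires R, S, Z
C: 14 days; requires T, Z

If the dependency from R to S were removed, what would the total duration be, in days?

Original critical path: V→T→R→S→N = 3+7+6+8+1 = 25 ⇒ 25 days.
Without R→S, S's earliest start moves from 16 to 9.
After: V→T→C = 3+7+14 = 24 → 24 days.

24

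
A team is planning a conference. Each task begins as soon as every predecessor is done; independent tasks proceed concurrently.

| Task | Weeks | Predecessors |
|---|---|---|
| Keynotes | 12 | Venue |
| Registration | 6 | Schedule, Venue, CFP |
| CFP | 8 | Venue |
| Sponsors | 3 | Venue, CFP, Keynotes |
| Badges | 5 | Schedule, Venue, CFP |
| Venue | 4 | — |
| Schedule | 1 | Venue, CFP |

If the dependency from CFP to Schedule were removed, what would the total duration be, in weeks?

19

Original critical path: Venue→CFP→Schedule→Registration = 4+8+1+6 = 19 ⇒ 19 weeks.
Without CFP→Schedule, Schedule's earliest start moves from 12 to 4.
After: Venue→Keynotes→Sponsors = 4+12+3 = 19 → 19 weeks.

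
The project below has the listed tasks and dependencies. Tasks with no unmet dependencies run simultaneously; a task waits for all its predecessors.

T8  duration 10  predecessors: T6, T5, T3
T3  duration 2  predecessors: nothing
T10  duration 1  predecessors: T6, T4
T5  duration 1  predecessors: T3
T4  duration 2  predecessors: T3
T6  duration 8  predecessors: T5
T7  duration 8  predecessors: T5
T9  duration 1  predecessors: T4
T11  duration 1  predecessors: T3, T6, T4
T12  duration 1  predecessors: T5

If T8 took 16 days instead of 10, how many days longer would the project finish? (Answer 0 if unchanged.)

6

Baseline: T3→T5→T6→T8 = 2+1+8+10 = 21 → 21 days.
T8 is on the critical path; changing it to 16 makes that path 27 days.
That remains the longest chain; total 27 days.
Change in finish: 27 − 21 = +6 days.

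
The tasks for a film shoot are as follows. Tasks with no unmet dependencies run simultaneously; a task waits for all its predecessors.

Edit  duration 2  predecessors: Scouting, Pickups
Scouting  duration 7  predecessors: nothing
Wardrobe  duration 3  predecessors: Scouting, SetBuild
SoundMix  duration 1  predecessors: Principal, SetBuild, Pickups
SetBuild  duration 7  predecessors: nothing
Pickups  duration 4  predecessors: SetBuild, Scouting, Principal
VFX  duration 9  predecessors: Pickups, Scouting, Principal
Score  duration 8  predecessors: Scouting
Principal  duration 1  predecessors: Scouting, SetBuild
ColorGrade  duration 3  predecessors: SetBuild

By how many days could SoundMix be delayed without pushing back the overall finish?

8

Scouting→Principal→Pickups→VFX = 7+1+4+9 = 21 sets the makespan at 21 days.
The longest chain containing SoundMix totals 13 days.
Slack of SoundMix = 20 − 12 = 8 days.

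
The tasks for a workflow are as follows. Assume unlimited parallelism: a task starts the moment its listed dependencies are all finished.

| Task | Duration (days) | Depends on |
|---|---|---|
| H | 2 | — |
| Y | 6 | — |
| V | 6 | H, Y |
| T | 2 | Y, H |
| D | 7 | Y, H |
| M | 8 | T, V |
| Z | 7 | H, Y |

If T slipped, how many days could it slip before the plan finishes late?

Critical path: Y→V→M = 6+6+8 = 20, so the finish is 20 days.
The longest chain containing T totals 16 days.
So T can slip 12 − 8 = 4 days.

4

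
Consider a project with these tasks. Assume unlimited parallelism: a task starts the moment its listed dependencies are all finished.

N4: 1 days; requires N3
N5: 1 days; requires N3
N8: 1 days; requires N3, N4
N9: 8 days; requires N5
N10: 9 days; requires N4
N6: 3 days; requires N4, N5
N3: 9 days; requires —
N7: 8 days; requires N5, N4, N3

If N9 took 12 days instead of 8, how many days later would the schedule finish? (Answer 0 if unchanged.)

Actual critical path: N3→N4→N10 = 9+1+9 = 19 ⇒ 19 days.
The longest path through N9 is only 18 days, so N9 has float 1.
The binding chain switches to N3→N5→N9 = 9+1+12 = 22; finish 22 days.
Change in finish: 22 − 19 = +3 days.

3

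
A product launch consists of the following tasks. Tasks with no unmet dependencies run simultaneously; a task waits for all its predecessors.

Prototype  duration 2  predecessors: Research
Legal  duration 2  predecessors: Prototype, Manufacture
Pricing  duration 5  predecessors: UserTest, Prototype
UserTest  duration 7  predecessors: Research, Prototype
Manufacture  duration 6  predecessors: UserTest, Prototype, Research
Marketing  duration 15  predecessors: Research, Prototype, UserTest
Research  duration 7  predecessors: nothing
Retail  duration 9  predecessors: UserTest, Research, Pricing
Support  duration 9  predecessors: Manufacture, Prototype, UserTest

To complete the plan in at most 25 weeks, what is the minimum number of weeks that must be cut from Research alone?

Current finish: 31 weeks; target: 25.
Research is on every critical path, so each week cut from Research cuts the finish by one (this holds down to a finish of 25).
Need 31 − 25 = 6 weeks off Research → Research becomes 1 week, finish becomes 25.

6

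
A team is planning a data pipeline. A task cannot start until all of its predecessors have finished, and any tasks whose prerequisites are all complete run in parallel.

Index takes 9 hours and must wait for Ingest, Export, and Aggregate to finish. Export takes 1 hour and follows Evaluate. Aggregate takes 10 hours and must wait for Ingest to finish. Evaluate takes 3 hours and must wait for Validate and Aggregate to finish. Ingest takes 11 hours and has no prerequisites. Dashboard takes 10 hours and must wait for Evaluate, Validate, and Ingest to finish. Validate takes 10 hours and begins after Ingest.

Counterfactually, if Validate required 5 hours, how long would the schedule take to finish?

34

Baseline: Ingest→Validate→Evaluate→Export→Index = 11+10+3+1+9 = 34 → 34 hours.
Since Validate is critical, the -5 change carries straight to that chain (now 29 hours).
New critical path: Ingest→Aggregate→Evaluate→Export→Index = 11+10+3+1+9 = 34 ⇒ 34 hours.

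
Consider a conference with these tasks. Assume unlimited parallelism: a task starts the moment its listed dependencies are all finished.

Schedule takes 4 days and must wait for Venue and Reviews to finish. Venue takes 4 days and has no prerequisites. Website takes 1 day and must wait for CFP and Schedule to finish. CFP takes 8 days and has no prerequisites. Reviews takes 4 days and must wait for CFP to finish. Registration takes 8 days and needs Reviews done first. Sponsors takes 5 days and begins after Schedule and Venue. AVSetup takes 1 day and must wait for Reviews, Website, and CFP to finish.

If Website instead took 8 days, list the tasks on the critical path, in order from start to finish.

CFP, Reviews, Schedule, Website, AVSetup

As given, the longest chain is CFP→Reviews→Schedule→Sponsors = 8+4+4+5 = 21, so the finish is 21 days.
Website is off the critical path — its longest chain is 18 days, giving 3 of slack.
Now CFP→Reviews→Schedule→Website→AVSetup = 8+4+4+8+1 = 25 is longest, so the finish becomes 25 days.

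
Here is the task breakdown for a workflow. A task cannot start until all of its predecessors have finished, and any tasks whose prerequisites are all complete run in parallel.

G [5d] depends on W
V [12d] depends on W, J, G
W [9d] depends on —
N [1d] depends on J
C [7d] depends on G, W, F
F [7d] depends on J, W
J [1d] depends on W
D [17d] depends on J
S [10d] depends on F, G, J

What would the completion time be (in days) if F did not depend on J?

Original critical path: W→J→F→S = 9+1+7+10 = 27 ⇒ 27 days.
Without J→F, F's earliest start moves from 10 to 9.
After: W→J→D = 9+1+17 = 27 → 27 days.

27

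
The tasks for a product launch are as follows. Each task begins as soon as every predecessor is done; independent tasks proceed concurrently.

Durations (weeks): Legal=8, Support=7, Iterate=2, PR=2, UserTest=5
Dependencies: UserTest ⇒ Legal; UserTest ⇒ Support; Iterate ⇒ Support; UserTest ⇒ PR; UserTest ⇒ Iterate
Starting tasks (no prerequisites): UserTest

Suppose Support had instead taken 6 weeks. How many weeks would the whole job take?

The binding path is UserTest→Iterate→Support = 5+2+7 = 14; finish at 14 weeks.
Support is on the critical path; changing it to 6 makes that path 13 weeks.
That remains the longest chain; total 13 weeks.

13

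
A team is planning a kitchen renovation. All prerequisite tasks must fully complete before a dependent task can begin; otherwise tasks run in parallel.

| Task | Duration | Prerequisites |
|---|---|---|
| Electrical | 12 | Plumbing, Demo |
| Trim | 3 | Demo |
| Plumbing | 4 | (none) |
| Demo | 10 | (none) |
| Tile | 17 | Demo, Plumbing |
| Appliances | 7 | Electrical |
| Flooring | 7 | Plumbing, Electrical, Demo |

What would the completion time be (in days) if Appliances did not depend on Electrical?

Original critical path: Demo→Electrical→Flooring = 10+12+7 = 29 ⇒ 29 days.
Without Electrical→Appliances, Appliances's earliest start moves from 22 to 0.
The longest chain is now Demo→Electrical→Flooring = 10+12+7 = 29, so the schedule takes 29 days.

29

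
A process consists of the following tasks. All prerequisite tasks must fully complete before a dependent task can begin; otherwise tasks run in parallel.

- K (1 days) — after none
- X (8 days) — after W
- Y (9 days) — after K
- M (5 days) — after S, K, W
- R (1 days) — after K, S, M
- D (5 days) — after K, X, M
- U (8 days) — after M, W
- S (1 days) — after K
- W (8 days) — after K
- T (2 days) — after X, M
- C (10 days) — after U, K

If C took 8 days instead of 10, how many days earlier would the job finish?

2

The binding path is K→W→M→U→C = 1+8+5+8+10 = 32; finish at 32 days.
C lies on that path, so at 8 days the path becomes 30 days.
That remains the longest chain; total 30 days.
Change in finish: 30 − 32 = -2 days.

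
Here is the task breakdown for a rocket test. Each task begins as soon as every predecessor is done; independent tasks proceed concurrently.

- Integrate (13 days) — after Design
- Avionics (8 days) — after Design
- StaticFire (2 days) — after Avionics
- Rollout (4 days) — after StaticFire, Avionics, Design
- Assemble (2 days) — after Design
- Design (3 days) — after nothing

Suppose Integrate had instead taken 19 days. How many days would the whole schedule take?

22

Actual critical path: Design→Avionics→StaticFire→Rollout = 3+8+2+4 = 17 ⇒ 17 days.
The longest path through Integrate is only 16 days, so Integrate has float 1.
The binding chain switches to Design→Integrate = 3+19 = 22; finish 22 days.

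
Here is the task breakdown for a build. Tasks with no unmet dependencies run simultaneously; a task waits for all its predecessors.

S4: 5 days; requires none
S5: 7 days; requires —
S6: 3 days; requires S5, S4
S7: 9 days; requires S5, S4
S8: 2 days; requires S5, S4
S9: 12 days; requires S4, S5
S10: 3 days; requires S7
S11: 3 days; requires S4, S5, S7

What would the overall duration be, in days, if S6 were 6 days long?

Critical path before the change: S5→S7→S10 = 7+9+3 = 19 giving 19 days.
S6 is off the critical path — its longest chain is 10 days, giving 9 of slack.
No other chain overtakes it, so the finish is 19 days.

19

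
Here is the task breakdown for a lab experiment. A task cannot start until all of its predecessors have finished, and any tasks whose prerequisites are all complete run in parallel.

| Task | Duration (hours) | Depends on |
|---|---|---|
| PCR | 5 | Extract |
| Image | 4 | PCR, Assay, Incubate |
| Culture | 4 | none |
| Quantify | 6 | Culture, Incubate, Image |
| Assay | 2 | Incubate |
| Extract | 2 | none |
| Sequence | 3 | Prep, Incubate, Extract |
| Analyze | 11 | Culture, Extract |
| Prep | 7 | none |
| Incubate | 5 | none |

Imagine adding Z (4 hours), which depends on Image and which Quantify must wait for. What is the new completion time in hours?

21

Originally the plan takes 17 hours.
With Z inserted, Quantify now waits for max(Culture, Incubate, Image, Z).
New critical path: Incubate→Assay→Image→Z→Quantify = 5+2+4+4+6 = 21 ⇒ 21 hours.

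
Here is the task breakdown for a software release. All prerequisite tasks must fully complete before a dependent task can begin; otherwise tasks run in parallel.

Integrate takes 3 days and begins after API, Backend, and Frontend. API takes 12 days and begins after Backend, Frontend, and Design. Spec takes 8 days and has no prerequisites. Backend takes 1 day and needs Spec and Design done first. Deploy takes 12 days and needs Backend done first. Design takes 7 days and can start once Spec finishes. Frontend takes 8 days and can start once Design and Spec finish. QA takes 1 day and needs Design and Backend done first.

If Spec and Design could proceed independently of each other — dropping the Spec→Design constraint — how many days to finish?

Original critical path: Spec→Design→Frontend→API→Integrate = 8+7+8+12+3 = 38 ⇒ 38 days.
Without Spec→Design, Design's earliest start moves from 8 to 0.
New critical path: Spec→Frontend→API→Integrate = 8+8+12+3 = 31 ⇒ 31 days.

31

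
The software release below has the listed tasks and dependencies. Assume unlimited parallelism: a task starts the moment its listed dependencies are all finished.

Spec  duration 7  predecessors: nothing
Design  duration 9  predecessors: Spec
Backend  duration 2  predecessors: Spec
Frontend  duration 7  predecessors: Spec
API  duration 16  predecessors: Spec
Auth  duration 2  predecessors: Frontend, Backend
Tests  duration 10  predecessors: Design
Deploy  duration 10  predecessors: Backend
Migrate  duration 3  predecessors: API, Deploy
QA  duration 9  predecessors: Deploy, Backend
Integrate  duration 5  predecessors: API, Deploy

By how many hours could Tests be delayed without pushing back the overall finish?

Spec→Backend→Deploy→QA = 7+2+10+9 = 28 sets the makespan at 28 hours.
Tests finishes as early as 26 and must finish by 28.
So Tests can slip 28 − 26 = 2 hours.

2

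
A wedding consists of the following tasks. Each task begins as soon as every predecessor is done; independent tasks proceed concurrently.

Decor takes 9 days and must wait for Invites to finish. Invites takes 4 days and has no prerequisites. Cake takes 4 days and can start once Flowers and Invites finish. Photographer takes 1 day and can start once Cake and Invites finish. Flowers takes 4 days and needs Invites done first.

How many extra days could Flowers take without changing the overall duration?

0

The longest chain is Invites→Flowers→Cake→Photographer = 4+4+4+1 = 13; overall finish 13 days.
The longest chain containing Flowers totals 13 days.
Slack of Flowers = 4 − 4 = 0 days.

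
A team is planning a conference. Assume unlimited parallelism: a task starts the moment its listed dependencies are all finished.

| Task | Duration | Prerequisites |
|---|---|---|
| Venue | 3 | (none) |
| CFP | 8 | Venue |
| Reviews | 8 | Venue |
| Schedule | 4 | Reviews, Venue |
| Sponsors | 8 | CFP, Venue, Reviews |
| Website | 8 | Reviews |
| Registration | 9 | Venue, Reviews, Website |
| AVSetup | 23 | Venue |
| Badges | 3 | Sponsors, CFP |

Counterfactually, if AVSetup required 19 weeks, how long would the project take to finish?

28

Actual critical path: Venue→Reviews→Website→Registration = 3+8+8+9 = 28 ⇒ 28 weeks.
The longest path through AVSetup is only 26 weeks, so AVSetup has float 2.
The critical path is still Venue→Reviews→Website→Registration; finish is now 28 weeks.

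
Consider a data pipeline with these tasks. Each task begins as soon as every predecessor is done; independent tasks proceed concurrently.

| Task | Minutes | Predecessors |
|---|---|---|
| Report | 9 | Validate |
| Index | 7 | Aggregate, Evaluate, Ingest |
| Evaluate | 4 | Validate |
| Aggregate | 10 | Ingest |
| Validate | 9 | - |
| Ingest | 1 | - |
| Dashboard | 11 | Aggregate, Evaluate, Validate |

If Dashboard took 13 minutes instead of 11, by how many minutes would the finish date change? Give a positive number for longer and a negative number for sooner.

Actual critical path: Validate→Evaluate→Dashboard = 9+4+11 = 24 ⇒ 24 minutes.
Dashboard is on the critical path; changing it to 13 makes that path 26 minutes.
That remains the longest chain; total 26 minutes.
Change in finish: 26 − 24 = +2 minutes.

2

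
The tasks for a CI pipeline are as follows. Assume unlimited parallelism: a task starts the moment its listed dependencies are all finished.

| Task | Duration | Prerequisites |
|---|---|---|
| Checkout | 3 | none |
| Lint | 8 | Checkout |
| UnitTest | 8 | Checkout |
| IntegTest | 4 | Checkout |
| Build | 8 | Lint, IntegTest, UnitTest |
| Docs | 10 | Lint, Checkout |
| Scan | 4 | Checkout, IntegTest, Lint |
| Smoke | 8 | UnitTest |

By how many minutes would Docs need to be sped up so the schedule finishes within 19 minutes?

2

Current finish: 21 minutes; target: 19.
Docs is on every critical path, so each minute cut from Docs cuts the finish by one (this holds down to a finish of 19).
Need 21 − 19 = 2 minutes off Docs → Docs becomes 8 minutes, finish becomes 19.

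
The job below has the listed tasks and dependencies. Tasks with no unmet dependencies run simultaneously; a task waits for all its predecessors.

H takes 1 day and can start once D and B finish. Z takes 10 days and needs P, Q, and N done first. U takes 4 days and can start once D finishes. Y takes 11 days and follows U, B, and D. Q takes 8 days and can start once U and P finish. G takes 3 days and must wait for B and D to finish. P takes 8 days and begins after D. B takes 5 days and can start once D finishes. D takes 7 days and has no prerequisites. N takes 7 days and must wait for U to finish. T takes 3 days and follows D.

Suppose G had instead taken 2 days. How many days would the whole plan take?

33

Actual critical path: D→P→Q→Z = 7+8+8+10 = 33 ⇒ 33 days.
The longest path through G is only 15 days, so G has float 18.
That remains the longest chain; total 33 days.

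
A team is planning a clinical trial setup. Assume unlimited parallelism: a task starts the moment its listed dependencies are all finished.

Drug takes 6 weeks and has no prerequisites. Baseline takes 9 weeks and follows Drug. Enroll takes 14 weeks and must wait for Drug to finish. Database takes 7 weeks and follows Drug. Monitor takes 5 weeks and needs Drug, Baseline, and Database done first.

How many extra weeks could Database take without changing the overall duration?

Drug→Baseline→Monitor = 6+9+5 = 20 sets the makespan at 20 weeks.
Longest path through Database: 18 weeks (earliest finish 13, latest finish 15).
So Database can slip 15 − 13 = 2 weeks.

2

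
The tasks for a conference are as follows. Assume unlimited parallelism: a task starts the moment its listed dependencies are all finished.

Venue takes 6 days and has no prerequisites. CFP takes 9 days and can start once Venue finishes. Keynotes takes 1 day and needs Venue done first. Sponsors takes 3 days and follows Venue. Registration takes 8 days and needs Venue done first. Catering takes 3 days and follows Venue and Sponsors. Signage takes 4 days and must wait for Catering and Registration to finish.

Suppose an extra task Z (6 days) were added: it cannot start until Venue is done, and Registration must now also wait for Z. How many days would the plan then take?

24

Originally the plan takes 18 days.
With Z inserted, Registration now waits for max(Venue, Z).
New critical path: Venue→Z→Registration→Signage = 6+6+8+4 = 24 ⇒ 24 days.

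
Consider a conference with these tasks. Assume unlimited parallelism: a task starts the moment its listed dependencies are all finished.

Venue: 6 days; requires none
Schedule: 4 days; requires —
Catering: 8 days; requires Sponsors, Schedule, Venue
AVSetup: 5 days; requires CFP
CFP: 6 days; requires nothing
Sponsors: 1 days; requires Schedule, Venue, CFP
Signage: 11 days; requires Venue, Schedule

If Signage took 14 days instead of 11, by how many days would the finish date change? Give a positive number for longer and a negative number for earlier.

As given, the longest chain is Venue→Signage = 6+11 = 17, so the finish is 17 days.
Signage lies on that path, so at 14 days the path becomes 20 days.
No other chain overtakes it, so the finish is 20 days.
Change in finish: 20 − 17 = +3 days.

3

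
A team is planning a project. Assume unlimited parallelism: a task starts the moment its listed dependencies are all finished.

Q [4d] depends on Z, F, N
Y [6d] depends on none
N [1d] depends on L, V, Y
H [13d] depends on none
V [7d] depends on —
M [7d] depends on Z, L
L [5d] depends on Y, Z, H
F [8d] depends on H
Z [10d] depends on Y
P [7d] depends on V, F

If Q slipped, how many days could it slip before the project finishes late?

2

The longest chain is H→F→P = 13+8+7 = 28; overall finish 28 days.
The longest chain containing Q totals 26 days.
Slack of Q = 24 − 22 = 2 days.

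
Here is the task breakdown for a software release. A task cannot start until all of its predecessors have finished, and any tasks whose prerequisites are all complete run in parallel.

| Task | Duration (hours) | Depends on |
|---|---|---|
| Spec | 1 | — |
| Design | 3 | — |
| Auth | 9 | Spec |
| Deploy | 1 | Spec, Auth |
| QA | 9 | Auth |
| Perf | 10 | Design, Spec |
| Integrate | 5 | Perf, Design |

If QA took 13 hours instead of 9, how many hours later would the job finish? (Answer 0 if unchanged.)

4

Baseline: Spec→Auth→QA = 1+9+9 = 19 → 19 hours.
QA lies on that path, so at 13 hours the path becomes 23 hours.
That remains the longest chain; total 23 hours.
Change in finish: 23 − 19 = +4 hours.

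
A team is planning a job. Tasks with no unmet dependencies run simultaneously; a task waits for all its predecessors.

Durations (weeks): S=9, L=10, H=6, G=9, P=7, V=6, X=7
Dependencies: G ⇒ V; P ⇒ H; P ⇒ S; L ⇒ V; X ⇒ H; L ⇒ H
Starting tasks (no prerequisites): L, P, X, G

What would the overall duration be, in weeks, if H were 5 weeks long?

The binding path is L→H = 10+6 = 16; finish at 16 weeks.
H is on the critical path; changing it to 5 makes that path 15 weeks.
Now L→V = 10+6 = 16 is longest, so the finish becomes 16 weeks.

16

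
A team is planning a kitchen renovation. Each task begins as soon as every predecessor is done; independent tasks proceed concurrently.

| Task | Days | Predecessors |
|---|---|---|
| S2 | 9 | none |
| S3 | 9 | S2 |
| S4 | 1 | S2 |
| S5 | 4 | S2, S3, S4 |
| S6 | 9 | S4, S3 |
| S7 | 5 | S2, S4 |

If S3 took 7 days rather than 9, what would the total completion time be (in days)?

The binding path is S2→S3→S6 = 9+9+9 = 27; finish at 27 days.
Since S3 is critical, the -2 change carries straight to that chain (now 25 days).
The critical path is still S2→S3→S6; finish is now 25 days.

25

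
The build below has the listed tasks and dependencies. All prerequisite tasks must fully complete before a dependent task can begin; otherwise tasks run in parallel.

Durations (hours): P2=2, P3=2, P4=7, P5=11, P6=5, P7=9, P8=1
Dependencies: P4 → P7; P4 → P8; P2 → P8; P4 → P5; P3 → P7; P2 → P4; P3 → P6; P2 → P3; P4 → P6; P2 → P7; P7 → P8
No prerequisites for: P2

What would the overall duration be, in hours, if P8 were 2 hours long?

Actual critical path: P2→P4→P5 = 2+7+11 = 20 ⇒ 20 hours.
The longest path through P8 is only 19 hours, so P8 has float 1.
That remains the longest chain; total 20 hours.

20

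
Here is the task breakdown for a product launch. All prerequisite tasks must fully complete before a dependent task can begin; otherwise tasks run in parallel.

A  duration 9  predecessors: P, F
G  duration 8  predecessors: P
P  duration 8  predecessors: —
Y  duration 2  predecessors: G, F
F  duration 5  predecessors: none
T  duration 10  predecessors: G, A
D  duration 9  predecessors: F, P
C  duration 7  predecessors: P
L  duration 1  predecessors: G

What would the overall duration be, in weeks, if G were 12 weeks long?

Critical path before the change: P→A→T = 8+9+10 = 27 giving 27 weeks.
The longest path through G is only 26 weeks, so G has float 1.
Now P→G→T = 8+12+10 = 30 is longest, so the finish becomes 30 weeks.

30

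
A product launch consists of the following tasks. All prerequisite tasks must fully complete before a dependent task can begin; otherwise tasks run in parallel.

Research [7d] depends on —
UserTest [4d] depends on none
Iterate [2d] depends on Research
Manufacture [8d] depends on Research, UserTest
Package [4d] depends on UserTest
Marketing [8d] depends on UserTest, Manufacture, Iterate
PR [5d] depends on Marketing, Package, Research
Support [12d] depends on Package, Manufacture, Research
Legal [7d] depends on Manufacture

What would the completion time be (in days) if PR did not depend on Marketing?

27

Original critical path: Research→Manufacture→Marketing→PR = 7+8+8+5 = 28 ⇒ 28 days.
Without Marketing→PR, PR's earliest start moves from 23 to 8.
The longest chain is now Research→Manufacture→Support = 7+8+12 = 27, so the project takes 27 days.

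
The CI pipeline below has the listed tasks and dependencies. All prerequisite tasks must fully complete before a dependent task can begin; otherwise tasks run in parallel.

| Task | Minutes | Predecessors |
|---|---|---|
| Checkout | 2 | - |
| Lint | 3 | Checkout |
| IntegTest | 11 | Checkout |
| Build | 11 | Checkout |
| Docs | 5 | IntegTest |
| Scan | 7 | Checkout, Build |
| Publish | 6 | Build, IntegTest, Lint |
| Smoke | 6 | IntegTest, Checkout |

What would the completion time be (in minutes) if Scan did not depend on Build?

19

With the dependency in place, Checkout→Build→Scan = 2+11+7 = 20 sets the finish at 20 minutes.
Without Build→Scan, Scan's earliest start moves from 13 to 2.
After: Checkout→IntegTest→Publish = 2+11+6 = 19 → 19 minutes.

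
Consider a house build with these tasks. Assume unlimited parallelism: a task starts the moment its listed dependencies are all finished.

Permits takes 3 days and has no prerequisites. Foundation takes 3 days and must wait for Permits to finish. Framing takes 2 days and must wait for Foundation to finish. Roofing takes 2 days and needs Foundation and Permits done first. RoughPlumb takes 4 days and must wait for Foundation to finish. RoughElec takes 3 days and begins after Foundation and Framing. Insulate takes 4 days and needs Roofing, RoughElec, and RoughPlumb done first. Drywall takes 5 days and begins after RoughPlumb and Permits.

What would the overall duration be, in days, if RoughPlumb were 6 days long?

17

As given, the longest chain is Permits→Foundation→RoughPlumb→Drywall = 3+3+4+5 = 15, so the finish is 15 days.
Since RoughPlumb is critical, the +2 change carries straight to that chain (now 17 days).
The critical path is still Permits→Foundation→RoughPlumb→Drywall; finish is now 17 days.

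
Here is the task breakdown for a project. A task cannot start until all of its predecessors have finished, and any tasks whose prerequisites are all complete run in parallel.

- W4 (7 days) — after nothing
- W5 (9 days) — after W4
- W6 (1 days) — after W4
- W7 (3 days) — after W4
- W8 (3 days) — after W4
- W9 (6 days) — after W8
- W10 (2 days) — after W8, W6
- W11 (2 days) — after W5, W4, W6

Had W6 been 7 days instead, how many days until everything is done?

Actual critical path: W4→W5→W11 = 7+9+2 = 18 ⇒ 18 days.
W6 is off the critical path — its longest chain is 10 days, giving 8 of slack.
No other chain overtakes it, so the finish is 18 days.

18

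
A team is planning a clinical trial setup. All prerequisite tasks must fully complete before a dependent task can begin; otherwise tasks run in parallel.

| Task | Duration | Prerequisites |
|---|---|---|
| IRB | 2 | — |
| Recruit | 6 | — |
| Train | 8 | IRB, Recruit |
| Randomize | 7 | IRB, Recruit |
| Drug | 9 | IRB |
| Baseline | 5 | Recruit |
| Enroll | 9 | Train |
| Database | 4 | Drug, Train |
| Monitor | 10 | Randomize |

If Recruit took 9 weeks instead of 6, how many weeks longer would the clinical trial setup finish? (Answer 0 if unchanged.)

3

Critical path before the change: Recruit→Train→Enroll = 6+8+9 = 23 giving 23 weeks.
Since Recruit is critical, the +3 change carries straight to that chain (now 26 weeks).
That remains the longest chain; total 26 weeks.
Change in finish: 26 − 23 = +3 weeks.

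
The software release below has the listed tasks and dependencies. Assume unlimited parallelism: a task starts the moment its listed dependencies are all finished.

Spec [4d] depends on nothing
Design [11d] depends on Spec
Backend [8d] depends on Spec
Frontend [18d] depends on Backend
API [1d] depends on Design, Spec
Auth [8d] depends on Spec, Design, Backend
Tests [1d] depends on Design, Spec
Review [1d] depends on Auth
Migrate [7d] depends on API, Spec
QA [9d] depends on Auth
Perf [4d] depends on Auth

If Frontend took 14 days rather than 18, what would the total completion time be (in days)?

32

Actual critical path: Spec→Design→Auth→QA = 4+11+8+9 = 32 ⇒ 32 days.
Frontend has 2 days of float (longest path through it is 30).
That remains the longest chain; total 32 days.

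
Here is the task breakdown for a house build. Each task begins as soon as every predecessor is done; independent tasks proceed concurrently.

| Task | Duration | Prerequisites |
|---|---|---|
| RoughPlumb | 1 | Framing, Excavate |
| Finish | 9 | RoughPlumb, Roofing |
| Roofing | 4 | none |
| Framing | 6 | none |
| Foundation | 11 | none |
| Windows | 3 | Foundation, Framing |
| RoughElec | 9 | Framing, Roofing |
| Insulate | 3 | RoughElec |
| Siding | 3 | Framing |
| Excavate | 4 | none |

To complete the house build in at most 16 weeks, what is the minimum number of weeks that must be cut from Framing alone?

Current finish: 18 weeks; target: 16.
Framing is on every critical path, so each week cut from Framing cuts the finish by one (this holds down to a finish of 16).
Need 18 − 16 = 2 weeks off Framing → Framing becomes 4 weeks, finish becomes 16.

2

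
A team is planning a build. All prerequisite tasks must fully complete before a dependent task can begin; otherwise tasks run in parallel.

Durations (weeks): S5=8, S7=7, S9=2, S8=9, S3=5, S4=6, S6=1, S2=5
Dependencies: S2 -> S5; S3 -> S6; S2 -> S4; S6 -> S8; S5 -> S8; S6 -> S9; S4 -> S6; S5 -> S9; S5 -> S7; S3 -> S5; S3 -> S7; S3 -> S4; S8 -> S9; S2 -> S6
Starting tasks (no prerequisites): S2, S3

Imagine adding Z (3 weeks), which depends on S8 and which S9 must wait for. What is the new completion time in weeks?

Originally the schedule takes 24 weeks.
With Z inserted, S9 now waits for max(S8, S5, S6, Z).
New critical path: S2→S5→S8→Z→S9 = 5+8+9+3+2 = 27 ⇒ 27 weeks.

27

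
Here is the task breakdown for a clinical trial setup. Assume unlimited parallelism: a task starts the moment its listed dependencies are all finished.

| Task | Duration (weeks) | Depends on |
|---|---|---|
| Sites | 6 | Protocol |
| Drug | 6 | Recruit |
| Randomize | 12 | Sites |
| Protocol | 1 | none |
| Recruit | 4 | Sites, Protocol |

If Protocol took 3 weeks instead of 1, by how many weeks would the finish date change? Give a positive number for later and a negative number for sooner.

2

Actual critical path: Protocol→Sites→Randomize = 1+6+12 = 19 ⇒ 19 weeks.
Since Protocol is critical, the +2 change carries straight to that chain (now 21 weeks).
That remains the longest chain; total 21 weeks.
Change in finish: 21 − 19 = +2 weeks.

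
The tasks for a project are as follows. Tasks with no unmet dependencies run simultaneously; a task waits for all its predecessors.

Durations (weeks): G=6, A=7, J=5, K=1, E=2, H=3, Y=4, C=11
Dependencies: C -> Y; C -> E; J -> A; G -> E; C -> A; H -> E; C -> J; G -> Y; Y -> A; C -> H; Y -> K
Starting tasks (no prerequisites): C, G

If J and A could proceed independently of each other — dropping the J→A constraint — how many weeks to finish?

22

With the dependency in place, C→J→A = 11+5+7 = 23 sets the finish at 23 weeks.
Without J→A, A's earliest start moves from 16 to 15.
New critical path: C→Y→A = 11+4+7 = 22 ⇒ 22 weeks.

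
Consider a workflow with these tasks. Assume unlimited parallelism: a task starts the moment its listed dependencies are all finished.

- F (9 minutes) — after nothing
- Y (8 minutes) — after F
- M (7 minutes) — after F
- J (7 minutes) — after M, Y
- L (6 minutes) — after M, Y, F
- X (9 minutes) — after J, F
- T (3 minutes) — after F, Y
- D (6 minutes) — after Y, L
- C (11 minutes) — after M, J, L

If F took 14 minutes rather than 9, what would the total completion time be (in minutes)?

The binding path is F→Y→J→C = 9+8+7+11 = 35; finish at 35 minutes.
F lies on that path, so at 14 minutes the path becomes 40 minutes.
The critical path is still F→Y→J→C; finish is now 40 minutes.

40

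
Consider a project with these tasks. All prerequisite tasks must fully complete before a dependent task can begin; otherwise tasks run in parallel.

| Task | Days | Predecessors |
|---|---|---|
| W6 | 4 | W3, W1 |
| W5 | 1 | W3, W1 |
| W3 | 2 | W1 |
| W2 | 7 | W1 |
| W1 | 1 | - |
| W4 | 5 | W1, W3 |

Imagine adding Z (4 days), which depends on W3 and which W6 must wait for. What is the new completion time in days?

Originally the project takes 8 days.
With Z inserted, W6 now waits for max(W3, W1, Z).
New critical path: W1→W3→Z→W6 = 1+2+4+4 = 11 ⇒ 11 days.

11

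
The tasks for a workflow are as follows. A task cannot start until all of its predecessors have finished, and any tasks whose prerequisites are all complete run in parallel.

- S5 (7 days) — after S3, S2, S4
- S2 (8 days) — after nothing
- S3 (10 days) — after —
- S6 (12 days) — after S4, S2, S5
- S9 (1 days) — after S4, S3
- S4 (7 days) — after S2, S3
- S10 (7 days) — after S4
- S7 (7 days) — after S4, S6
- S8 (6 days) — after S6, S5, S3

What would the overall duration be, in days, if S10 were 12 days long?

Critical path before the change: S3→S4→S5→S6→S7 = 10+7+7+12+7 = 43 giving 43 days.
The longest path through S10 is only 24 days, so S10 has float 19.
The critical path is still S3→S4→S5→S6→S7; finish is now 43 days.

43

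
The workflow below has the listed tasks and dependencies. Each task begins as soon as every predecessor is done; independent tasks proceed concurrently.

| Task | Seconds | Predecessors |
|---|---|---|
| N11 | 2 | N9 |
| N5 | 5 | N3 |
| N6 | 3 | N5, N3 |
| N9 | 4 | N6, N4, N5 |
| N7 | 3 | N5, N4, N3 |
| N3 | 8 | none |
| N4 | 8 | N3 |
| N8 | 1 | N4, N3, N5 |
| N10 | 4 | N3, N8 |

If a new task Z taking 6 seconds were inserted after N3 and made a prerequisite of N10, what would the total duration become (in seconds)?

Originally the schedule takes 22 seconds.
With Z inserted, N10 now waits for max(N3, N8, Z).
New critical path: N3→N4→N9→N11 = 8+8+4+2 = 22 ⇒ 22 seconds.

22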